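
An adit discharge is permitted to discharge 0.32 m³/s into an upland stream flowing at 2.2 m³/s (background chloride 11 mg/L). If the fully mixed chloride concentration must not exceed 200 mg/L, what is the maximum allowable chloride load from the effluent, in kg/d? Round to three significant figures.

41500 kg/d

Mass balance at the limit: 2.200·11.00 + 0.3200·Cₑ = 2.520·200 → Cₑ = 1499 mg/L.
Load = 0.3200 m³/s × 1499 g/m³ × 86 400 s/d = 41450 kg/d.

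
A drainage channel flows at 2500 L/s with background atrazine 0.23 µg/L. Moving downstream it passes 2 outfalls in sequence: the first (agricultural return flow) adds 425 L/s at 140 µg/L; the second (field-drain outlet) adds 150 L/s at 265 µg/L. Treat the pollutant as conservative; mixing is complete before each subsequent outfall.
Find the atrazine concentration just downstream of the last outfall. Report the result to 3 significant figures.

After outfall 1: Q = 2500 + 425.0 = 2925 L/s; C = (2500·0.2300 + 425.0·140.0)/2925 = 20.54 µg/L.
After outfall 2: Q = 2925 + 150.0 = 3075 L/s; C = (2925·20.54 + 150.0·265.0)/3075 = 32.46 µg/L.

32.5 µg/L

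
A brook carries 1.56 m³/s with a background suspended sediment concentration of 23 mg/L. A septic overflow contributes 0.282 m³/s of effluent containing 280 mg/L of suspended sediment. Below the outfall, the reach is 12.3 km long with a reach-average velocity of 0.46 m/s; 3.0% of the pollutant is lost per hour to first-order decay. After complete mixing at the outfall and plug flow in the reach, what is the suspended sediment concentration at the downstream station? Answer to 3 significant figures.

Conservation of mass: C = (1.560·23.00 + 0.2820·280.0) / 1.842 = 114.8/1.842 = 62.35 mg/L.
Travel time t = 12.3·1000 / 0.46 = 26740 s = 7.428 h.
3.0%/h lost → k = −ln(1 − 0.03) = 0.03046 h⁻¹.
First-order decay: C = 62.35·exp(−k·t) = 62.35·0.7975 = 49.72 mg/L.

49.7 mg/L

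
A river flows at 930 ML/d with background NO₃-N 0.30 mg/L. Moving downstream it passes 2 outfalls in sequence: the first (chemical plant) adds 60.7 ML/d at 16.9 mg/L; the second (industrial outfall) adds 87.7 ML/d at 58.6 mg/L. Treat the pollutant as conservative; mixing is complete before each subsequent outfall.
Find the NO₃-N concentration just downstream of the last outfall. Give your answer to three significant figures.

5.98 mg/L

After outfall 1: Q = 930.0 + 60.70 = 990.7 ML/d; C = (930.0·0.3000 + 60.70·16.90)/990.7 = 1.317 mg/L.
After outfall 2: Q = 990.7 + 87.70 = 1078 ML/d; C = (990.7·1.317 + 87.70·58.60)/1078 = 5.976 mg/L.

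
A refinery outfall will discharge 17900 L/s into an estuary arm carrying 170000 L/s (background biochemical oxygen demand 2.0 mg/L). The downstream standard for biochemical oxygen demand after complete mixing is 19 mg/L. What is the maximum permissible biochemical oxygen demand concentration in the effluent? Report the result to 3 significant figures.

At the limit, (Qr·Cr + Qe·Cₑ)/(Qr + Qe) = 19:
Cₑ = (187900·19 − 170000·2.000) / 17900 = 180.5 mg/L.

180 mg/L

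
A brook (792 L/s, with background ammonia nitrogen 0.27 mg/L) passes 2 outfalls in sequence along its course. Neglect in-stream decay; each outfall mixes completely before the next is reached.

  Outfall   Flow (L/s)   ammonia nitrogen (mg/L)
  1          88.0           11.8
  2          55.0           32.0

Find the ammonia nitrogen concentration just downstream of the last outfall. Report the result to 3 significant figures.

After outfall 1: Q = 792.0 + 88.00 = 880.0 L/s; C = (792.0·0.2700 + 88.00·11.80)/880.0 = 1.423 mg/L.
After outfall 2: Q = 880.0 + 55.00 = 935.0 L/s; C = (880.0·1.423 + 55.00·32.00)/935.0 = 3.222 mg/L.

3.22 mg/L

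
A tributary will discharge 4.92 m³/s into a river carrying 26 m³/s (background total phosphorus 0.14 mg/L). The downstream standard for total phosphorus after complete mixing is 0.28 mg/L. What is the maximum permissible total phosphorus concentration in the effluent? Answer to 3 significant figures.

At the limit, (Qr·Cr + Qe·Cₑ)/(Qr + Qe) = 0.28:
Cₑ = (30.92·0.28 − 26.00·0.1400) / 4.920 = 1.020 mg/L.

1.02 mg/L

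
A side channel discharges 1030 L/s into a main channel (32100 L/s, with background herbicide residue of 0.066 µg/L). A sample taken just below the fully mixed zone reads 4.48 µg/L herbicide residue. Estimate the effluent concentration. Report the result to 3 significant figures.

Mass balance: 32100·0.06600 + 1030·Cₑ = 33130·4.480
→ Cₑ = (33130·4.480 − 32100·0.06600) / 1030 = 142.0 µg/L.

142 µg/L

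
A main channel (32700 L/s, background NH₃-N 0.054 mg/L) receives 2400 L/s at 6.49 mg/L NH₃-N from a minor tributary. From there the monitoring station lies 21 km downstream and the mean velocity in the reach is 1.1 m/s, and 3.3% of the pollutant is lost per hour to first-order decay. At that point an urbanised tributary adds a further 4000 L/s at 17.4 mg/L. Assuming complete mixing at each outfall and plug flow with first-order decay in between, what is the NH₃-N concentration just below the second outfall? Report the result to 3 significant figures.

Flow-weighted average: C = (32700·0.05400 + 2400·6.490) / 35100 = 17340/35100 = 0.4941 mg/L; combined flow 35100 L/s.
Travel time t = 21·1000 / 1.1 = 19090 s = 5.303 h.
3.3%/h lost → k = −ln(1 − 0.033) = 0.03356 h⁻¹.
Decay over the reach: 0.4941·exp(−kt) = 0.4941·0.8370 = 0.4135 mg/L.
At the second outfall, C = (35100·0.4135 + 4000·17.40) / (35100 + 4000) = 2.151 mg/L.

2.15 mg/L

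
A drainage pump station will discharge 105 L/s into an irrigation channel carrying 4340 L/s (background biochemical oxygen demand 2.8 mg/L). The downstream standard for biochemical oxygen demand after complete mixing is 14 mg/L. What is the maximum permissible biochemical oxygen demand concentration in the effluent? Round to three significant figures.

At the limit, (Qr·Cr + Qe·Cₑ)/(Qr + Qe) = 14:
Cₑ = (4445·14 − 4340·2.800) / 105.0 = 476.9 mg/L.

477 mg/L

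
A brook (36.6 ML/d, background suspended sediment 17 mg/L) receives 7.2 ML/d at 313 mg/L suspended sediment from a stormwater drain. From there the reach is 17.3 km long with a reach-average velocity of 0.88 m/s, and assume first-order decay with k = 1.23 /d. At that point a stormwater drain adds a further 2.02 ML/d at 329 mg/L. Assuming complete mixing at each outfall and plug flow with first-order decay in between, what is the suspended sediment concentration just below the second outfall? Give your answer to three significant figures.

61.9 mg/L

Conservation of mass: C = (36.60·17.00 + 7.200·313.0) / 43.80 = 2876/43.80 = 65.66 mg/L; combined flow 43.80 ML/d.
Travel time t = 17.3·1000 / 0.88 = 19660 s = 5.461 h.
First-order decay: C = 65.66·exp(−k·t) = 65.66·0.7559 = 49.63 mg/L.
At the second outfall, C = (43.80·49.63 + 2.020·329.0) / (43.80 + 2.020) = 61.95 mg/L.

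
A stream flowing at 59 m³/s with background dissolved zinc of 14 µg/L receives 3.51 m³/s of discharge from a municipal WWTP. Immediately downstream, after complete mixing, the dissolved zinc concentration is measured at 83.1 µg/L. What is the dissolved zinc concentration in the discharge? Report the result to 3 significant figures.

1240 µg/L

Mass balance: 59.00·14.00 + 3.510·Cₑ = 62.51·83.10
→ Cₑ = (62.51·83.10 − 59.00·14.00) / 3.510 = 1245 µg/L.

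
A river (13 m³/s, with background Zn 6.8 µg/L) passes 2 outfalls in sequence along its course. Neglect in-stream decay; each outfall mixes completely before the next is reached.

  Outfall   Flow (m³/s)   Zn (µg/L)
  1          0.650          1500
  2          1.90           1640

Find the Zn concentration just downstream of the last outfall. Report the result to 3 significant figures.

269 µg/L

Below outfall 1: Q → 13.65 m³/s, C = (13.00·6.800 + 0.6500·1500)/13.65 = 77.90 µg/L.
Below outfall 2: Q → 15.55 m³/s, C = (13.65·77.90 + 1.900·1640)/15.55 = 268.8 µg/L.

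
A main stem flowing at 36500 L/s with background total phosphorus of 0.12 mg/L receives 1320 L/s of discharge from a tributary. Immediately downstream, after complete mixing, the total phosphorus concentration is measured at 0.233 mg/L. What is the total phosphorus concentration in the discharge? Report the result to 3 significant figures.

Mass balance: 36500·0.1200 + 1320·Cₑ = 37820·0.2330
→ Cₑ = (37820·0.2330 − 36500·0.1200) / 1320 = 3.358 mg/L.

3.36 mg/L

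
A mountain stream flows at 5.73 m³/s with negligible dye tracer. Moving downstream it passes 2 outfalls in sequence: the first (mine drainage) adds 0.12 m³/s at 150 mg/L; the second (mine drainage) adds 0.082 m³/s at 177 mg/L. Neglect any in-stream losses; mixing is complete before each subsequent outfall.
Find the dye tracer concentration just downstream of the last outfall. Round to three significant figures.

Below outfall 1: Q → 5.850 m³/s, C = (5.730·0 + 0.1200·150.0)/5.850 = 3.077 mg/L.
Below outfall 2: Q → 5.932 m³/s, C = (5.850·3.077 + 0.08200·177.0)/5.932 = 5.481 mg/L.

5.48 mg/L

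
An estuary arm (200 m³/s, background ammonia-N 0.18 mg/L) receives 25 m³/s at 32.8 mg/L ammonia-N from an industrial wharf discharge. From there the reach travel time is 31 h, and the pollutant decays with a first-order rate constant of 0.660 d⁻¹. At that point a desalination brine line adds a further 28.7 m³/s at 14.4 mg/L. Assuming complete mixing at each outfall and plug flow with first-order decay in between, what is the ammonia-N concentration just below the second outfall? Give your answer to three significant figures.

Mixed concentration C = ΣQC/ΣQ = (200.0·0.1800 + 25.00·32.80) / 225.0 = 856.0/225.0 = 3.804 mg/L; combined flow 225.0 m³/s.
First-order decay: C = 3.804·exp(−k·t) = 3.804·0.4263 = 1.622 mg/L.
At the second outfall, C = (225.0·1.622 + 28.70·14.40) / (225.0 + 28.70) = 3.068 mg/L.

3.07 mg/L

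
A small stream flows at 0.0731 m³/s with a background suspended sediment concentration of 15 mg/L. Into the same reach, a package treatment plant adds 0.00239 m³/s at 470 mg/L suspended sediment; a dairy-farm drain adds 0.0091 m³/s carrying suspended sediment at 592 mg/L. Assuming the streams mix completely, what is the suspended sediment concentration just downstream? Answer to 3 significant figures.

89.9 mg/L

After mixing, C = (0.07310·15.00 + 0.002390·470.0 + 0.009100·592.0) / 0.08459 = 7.607/0.08459 = 89.93 mg/L.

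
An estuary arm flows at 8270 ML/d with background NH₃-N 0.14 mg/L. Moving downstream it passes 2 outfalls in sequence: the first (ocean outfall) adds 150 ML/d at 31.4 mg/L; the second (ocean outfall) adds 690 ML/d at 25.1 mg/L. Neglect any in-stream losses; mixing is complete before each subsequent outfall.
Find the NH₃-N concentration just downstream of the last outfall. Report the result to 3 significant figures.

Below outfall 1: Q → 8420 ML/d, C = (8270·0.1400 + 150.0·31.40)/8420 = 0.6969 mg/L.
Below outfall 2: Q → 9110 ML/d, C = (8420·0.6969 + 690.0·25.10)/9110 = 2.545 mg/L.

2.55 mg/L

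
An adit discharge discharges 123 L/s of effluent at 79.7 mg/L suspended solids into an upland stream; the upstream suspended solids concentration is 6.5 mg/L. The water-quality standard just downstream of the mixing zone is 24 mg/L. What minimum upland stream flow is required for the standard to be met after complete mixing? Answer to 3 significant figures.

Set C_mix = 24: (Q·6.500 + 123.0·79.70) / (Q + 123.0) = 24
→ Q = 123.0·(79.70 − 24)/(24 − 6.500) = 391.5 L/s.

391 L/s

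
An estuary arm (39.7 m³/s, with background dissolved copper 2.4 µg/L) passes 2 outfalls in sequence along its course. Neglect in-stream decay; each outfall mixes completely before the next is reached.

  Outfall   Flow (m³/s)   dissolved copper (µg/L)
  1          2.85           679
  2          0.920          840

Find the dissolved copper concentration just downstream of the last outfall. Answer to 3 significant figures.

64.5 µg/L

After outfall 1: Q = 39.70 + 2.850 = 42.55 m³/s; C = (39.70·2.400 + 2.850·679.0)/42.55 = 47.72 µg/L.
After outfall 2: Q = 42.55 + 0.9200 = 43.47 m³/s; C = (42.55·47.72 + 0.9200·840.0)/43.47 = 64.49 µg/L.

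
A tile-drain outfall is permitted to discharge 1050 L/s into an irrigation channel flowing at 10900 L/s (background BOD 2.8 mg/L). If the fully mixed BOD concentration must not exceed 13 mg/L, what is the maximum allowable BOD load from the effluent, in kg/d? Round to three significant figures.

10800 kg/d

Mass balance at the limit: 10900·2.800 + 1050·Cₑ = 11950·13 → Cₑ = 118.9 mg/L.
1050 L/s = 1.050 m³/s. Load = 1.050 m³/s × 118.9 g/m³ × 86 400 s/d = 10790 kg/d.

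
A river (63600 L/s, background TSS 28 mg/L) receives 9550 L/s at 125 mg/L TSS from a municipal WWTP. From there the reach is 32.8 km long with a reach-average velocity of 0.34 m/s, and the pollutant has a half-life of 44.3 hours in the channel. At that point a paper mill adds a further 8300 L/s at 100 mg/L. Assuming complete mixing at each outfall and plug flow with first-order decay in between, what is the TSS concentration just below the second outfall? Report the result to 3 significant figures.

Conservation of mass: C = (63600·28.00 + 9550·125.0) / 73150 = 2975000/73150 = 40.66 mg/L; combined flow 73150 L/s.
Travel time t = 32.8·1000 / 0.34 = 96470 s = 26.80 h.
Half-life 44.3 h → k = ln 2 / 44.3 = 0.01565 h⁻¹ = 0.3755 d⁻¹.
Applying C = C₀e^(−kt): 40.66 × 0.6575 = 26.74 mg/L.
At the second outfall, C = (73150·26.74 + 8300·100.0) / (73150 + 8300) = 34.20 mg/L.

34.2 mg/L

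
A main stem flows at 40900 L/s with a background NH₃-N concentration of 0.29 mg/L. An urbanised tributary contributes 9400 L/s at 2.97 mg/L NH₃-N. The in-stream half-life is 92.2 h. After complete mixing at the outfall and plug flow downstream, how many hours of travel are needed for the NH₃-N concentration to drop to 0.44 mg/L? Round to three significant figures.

78.0 h

Flow-weighted average: C = (40900·0.2900 + 9400·2.970) / 50300 = 39780/50300 = 0.7908 mg/L.
Half-life 92.2 h → k = ln 2 / 92.2 = 0.007518 h⁻¹ = 0.1804 d⁻¹.
0.7908·exp(−k·t) = 0.44 → t = ln(0.7908/0.44)/k = 280800 s = 77.99 h.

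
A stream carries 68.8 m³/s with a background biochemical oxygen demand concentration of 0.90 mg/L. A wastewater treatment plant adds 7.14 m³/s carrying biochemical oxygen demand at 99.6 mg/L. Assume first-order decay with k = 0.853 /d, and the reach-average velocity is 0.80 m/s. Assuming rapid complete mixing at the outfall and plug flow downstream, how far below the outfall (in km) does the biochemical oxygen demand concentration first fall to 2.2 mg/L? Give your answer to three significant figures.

Conservation of mass: C = (68.80·0.9000 + 7.140·99.60) / 75.94 = 773.1/75.94 = 10.18 mg/L.
Set 10.18·exp(−k·t) = 2.2 → t = ln(10.18/2.2)/k = 155200 s = 43.10 h.
Distance = v·t = 0.80·155200 = 124100 m = 124.1 km.

124 km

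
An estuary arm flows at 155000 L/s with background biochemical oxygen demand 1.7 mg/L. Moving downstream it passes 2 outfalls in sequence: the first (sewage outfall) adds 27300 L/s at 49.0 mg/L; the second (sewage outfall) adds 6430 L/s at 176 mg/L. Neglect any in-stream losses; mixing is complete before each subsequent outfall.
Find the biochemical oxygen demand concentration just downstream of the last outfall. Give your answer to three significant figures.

14.5 mg/L

After outfall 1: Q = 155000 + 27300 = 182300 L/s; C = (155000·1.700 + 27300·49.00)/182300 = 8.783 mg/L.
After outfall 2: Q = 182300 + 6430 = 188700 L/s; C = (182300·8.783 + 6430·176.0)/188700 = 14.48 mg/L.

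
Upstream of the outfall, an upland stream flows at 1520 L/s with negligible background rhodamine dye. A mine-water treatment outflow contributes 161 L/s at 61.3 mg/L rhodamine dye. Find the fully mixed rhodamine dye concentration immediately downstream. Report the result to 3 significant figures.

5.87 mg/L

Mixed concentration C = ΣQC/ΣQ = (1520·0 + 161.0·61.30) / 1681 = 9869/1681 = 5.871 mg/L.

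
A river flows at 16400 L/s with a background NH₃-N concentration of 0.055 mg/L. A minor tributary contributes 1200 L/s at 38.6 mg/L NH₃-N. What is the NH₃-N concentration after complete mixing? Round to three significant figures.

Flow-weighted average: C = (16400·0.05500 + 1200·38.60) / 17600 = 47220/17600 = 2.683 mg/L.

2.68 mg/L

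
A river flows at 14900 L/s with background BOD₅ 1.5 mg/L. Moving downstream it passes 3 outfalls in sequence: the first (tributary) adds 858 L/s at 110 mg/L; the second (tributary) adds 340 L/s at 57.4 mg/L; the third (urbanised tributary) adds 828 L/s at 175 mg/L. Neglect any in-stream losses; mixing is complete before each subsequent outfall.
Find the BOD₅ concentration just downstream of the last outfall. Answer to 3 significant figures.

Below outfall 1: Q → 15760 L/s, C = (14900·1.500 + 858.0·110.0)/15760 = 7.408 mg/L.
Below outfall 2: Q → 16100 L/s, C = (15760·7.408 + 340.0·57.40)/16100 = 8.464 mg/L.
Below outfall 3: Q → 16930 L/s, C = (16100·8.464 + 828.0·175.0)/16930 = 16.61 mg/L.

16.6 mg/L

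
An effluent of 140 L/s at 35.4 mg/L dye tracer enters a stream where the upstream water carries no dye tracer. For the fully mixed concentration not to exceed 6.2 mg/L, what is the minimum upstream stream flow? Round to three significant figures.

659 L/s

Set C_mix = 6.2: (Q·0 + 140.0·35.40) / (Q + 140.0) = 6.2
→ Q = 140.0·(35.40 − 6.2)/(6.2 − 0) = 659.4 L/s.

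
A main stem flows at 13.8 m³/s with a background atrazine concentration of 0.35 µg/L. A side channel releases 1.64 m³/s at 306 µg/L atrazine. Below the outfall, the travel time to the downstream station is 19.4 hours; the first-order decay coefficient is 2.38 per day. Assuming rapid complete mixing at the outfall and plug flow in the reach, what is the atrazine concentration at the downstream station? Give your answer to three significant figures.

Flow-weighted average: C = (13.80·0.3500 + 1.640·306.0) / 15.44 = 506.7/15.44 = 32.82 µg/L.
Applying C = C₀e^(−kt): 32.82 × 0.1460 = 4.793 µg/L.

4.79 µg/L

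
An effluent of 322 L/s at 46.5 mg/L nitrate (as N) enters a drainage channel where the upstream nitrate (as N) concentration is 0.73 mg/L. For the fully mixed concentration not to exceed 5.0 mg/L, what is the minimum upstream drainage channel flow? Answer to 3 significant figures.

3130 L/s

Set C_mix = 5.0: (Q·0.7300 + 322.0·46.50) / (Q + 322.0) = 5.0
→ Q = 322.0·(46.50 − 5.0)/(5.0 − 0.7300) = 3130 L/s.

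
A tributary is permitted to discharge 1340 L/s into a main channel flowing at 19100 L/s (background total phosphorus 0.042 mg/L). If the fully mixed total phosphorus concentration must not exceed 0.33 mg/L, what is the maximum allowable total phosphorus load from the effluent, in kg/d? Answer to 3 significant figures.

Mass balance at the limit: 19100·0.04200 + 1340·Cₑ = 20440·0.33 → Cₑ = 4.435 mg/L.
1340 L/s = 1.340 m³/s. Load = 1.340 m³/s × 4.435 g/m³ × 86 400 s/d = 513.5 kg/d.

513 kg/d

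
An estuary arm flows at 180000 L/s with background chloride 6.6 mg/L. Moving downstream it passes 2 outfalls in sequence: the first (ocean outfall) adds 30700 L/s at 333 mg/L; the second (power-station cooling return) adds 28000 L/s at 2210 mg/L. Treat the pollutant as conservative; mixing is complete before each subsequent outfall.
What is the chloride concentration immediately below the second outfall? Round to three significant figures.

307 mg/L

Outfall 1: combined Q = 210700 L/s; C = (180000·6.600 + 30700·333.0)/210700 = 54.16 mg/L.
Outfall 2: combined Q = 238700 L/s; C = (210700·54.16 + 28000·2210)/238700 = 307.0 mg/L.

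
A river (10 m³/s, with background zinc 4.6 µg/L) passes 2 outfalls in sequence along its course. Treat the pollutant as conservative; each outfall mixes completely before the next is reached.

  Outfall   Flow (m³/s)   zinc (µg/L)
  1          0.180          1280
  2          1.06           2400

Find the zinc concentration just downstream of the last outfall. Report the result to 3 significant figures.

251 µg/L

Outfall 1: combined Q = 10.18 m³/s; C = (10.00·4.600 + 0.1800·1280)/10.18 = 27.15 µg/L.
Outfall 2: combined Q = 11.24 m³/s; C = (10.18·27.15 + 1.060·2400)/11.24 = 250.9 µg/L.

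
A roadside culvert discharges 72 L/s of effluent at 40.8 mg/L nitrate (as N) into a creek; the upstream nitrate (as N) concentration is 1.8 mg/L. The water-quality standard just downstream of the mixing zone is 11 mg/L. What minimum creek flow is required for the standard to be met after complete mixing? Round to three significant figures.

Set C_mix = 11: (Q·1.800 + 72.00·40.80) / (Q + 72.00) = 11
→ Q = 72.00·(40.80 − 11)/(11 − 1.800) = 233.2 L/s.

233 L/s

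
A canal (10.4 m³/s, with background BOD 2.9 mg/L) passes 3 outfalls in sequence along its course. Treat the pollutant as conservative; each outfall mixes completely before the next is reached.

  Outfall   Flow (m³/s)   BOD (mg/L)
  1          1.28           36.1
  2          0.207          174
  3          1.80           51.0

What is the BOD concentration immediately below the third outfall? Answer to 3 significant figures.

After outfall 1: Q = 10.40 + 1.280 = 11.68 m³/s; C = (10.40·2.900 + 1.280·36.10)/11.68 = 6.538 mg/L.
After outfall 2: Q = 11.68 + 0.2070 = 11.89 m³/s; C = (11.68·6.538 + 0.2070·174.0)/11.89 = 9.455 mg/L.
After outfall 3: Q = 11.89 + 1.800 = 13.69 m³/s; C = (11.89·9.455 + 1.800·51.00)/13.69 = 14.92 mg/L.

14.9 mg/L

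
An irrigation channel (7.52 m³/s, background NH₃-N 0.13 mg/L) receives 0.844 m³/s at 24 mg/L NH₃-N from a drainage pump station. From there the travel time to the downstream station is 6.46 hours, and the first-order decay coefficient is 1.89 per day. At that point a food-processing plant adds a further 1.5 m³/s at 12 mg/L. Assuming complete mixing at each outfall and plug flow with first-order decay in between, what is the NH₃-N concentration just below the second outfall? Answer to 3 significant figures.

Conservation of mass: C = (7.520·0.1300 + 0.8440·24.00) / 8.364 = 21.23/8.364 = 2.539 mg/L; combined flow 8.364 m³/s.
Applying C = C₀e^(−kt): 2.539 × 0.6013 = 1.526 mg/L.
At the second outfall, C = (8.364·1.526 + 1.500·12.00) / (8.364 + 1.500) = 3.119 mg/L.

3.12 mg/L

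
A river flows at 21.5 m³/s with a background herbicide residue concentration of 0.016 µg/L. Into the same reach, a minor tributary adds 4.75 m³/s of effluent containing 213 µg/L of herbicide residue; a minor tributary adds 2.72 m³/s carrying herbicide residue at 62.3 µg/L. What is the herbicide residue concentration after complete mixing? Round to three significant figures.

Mixed concentration C = ΣQC/ΣQ = (21.50·0.01600 + 4.750·213.0 + 2.720·62.30) / 28.97 = 1182/28.97 = 40.79 µg/L.

40.8 µg/L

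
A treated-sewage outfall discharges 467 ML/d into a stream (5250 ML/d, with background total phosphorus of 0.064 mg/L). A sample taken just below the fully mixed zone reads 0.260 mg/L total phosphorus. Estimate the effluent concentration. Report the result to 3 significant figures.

Mass balance: 5250·0.06400 + 467.0·Cₑ = 5717·0.2600
→ Cₑ = (5717·0.2600 − 5250·0.06400) / 467.0 = 2.463 mg/L.

2.46 mg/L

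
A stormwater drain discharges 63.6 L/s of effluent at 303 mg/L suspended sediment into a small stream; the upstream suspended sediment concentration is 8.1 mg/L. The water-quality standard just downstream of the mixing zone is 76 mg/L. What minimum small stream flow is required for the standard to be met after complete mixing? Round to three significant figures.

Set C_mix = 76: (Q·8.100 + 63.60·303.0) / (Q + 63.60) = 76
→ Q = 63.60·(303.0 − 76)/(76 − 8.100) = 212.6 L/s.

213 L/s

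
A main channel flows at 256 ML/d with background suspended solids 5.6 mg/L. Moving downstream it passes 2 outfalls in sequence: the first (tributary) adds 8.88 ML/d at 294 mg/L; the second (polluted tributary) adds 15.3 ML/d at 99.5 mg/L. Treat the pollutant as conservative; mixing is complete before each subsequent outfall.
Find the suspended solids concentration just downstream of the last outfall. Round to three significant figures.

Below outfall 1: Q → 264.9 ML/d, C = (256.0·5.600 + 8.880·294.0)/264.9 = 15.27 mg/L.
Below outfall 2: Q → 280.2 ML/d, C = (264.9·15.27 + 15.30·99.50)/280.2 = 19.87 mg/L.

19.9 mg/L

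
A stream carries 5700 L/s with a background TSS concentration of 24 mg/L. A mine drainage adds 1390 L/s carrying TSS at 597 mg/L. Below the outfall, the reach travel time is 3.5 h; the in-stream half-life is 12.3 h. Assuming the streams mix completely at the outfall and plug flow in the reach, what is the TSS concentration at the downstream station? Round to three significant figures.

Conservation of mass: C = (5700·24.00 + 1390·597.0) / 7090 = 966600/7090 = 136.3 mg/L.
Half-life 12.3 h → k = ln 2 / 12.3 = 0.05635 h⁻¹ = 1.352 d⁻¹.
Applying C = C₀e^(−kt): 136.3 × 0.8210 = 111.9 mg/L.

112 mg/L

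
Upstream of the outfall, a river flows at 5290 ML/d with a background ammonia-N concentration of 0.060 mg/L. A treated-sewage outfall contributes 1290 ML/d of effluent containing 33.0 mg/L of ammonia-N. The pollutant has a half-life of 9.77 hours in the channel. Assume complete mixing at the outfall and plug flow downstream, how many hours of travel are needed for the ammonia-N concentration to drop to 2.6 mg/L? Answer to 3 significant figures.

13.0 h

Flow-weighted average: C = (5290·0.06000 + 1290·33.00) / 6580 = 42890/6580 = 6.518 mg/L.
Half-life 9.77 h → k = ln 2 / 9.77 = 0.07095 h⁻¹ = 1.703 d⁻¹.
6.518·exp(−k·t) = 2.6 → t = ln(6.518/2.6)/k = 46630 s = 12.95 h.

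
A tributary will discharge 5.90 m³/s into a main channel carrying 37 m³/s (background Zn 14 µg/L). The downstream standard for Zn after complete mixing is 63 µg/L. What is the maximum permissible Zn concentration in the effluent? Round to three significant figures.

370 µg/L

At the limit, (Qr·Cr + Qe·Cₑ)/(Qr + Qe) = 63:
Cₑ = (42.90·63 − 37.00·14.00) / 5.900 = 370.3 µg/L.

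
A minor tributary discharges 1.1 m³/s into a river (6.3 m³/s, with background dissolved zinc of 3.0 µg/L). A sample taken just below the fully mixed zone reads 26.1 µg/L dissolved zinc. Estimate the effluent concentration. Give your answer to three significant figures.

Mass balance: 6.300·3.000 + 1.100·Cₑ = 7.400·26.10
→ Cₑ = (7.400·26.10 − 6.300·3.000) / 1.100 = 158.4 µg/L.

158 µg/L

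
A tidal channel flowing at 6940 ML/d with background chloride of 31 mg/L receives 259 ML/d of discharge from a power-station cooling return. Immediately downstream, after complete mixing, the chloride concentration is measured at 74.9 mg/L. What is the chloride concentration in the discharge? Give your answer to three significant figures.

Mass balance: 6940·31.00 + 259.0·Cₑ = 7199·74.90
→ Cₑ = (7199·74.90 − 6940·31.00) / 259.0 = 1251 mg/L.

1250 mg/L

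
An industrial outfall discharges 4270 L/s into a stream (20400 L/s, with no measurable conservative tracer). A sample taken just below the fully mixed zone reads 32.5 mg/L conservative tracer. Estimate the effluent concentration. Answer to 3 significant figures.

Mass balance: 20400·0 + 4270·Cₑ = 24670·32.50
→ Cₑ = (24670·32.50 − 20400·0) / 4270 = 187.8 mg/L.

188 mg/L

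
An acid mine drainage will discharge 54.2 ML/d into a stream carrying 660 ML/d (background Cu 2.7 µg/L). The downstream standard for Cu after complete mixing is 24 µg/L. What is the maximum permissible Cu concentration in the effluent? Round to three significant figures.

At the limit, (Qr·Cr + Qe·Cₑ)/(Qr + Qe) = 24:
Cₑ = (714.2·24 − 660.0·2.700) / 54.20 = 283.4 µg/L.

283 µg/L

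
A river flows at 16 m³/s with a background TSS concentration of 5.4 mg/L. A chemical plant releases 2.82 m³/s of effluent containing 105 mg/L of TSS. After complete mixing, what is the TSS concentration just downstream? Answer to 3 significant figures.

20.3 mg/L

Conservation of mass: C = (16.00·5.400 + 2.820·105.0) / 18.82 = 382.5/18.82 = 20.32 mg/L.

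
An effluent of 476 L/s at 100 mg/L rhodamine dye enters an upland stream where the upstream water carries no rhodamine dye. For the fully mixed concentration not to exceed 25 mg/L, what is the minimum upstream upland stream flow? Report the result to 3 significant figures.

Set C_mix = 25: (Q·0 + 476.0·100.0) / (Q + 476.0) = 25
→ Q = 476.0·(100.0 − 25)/(25 − 0) = 1428 L/s.

1430 L/s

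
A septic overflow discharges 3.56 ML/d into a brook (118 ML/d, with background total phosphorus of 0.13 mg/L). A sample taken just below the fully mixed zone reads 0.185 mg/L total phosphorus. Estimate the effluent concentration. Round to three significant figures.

2.01 mg/L

Mass balance: 118.0·0.1300 + 3.560·Cₑ = 121.6·0.1850
→ Cₑ = (121.6·0.1850 − 118.0·0.1300) / 3.560 = 2.008 mg/L.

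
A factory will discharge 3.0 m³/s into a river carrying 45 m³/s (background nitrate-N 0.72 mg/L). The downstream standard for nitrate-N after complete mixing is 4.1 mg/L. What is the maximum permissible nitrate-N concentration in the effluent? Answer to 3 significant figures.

At the limit, (Qr·Cr + Qe·Cₑ)/(Qr + Qe) = 4.1:
Cₑ = (48.00·4.1 − 45.00·0.7200) / 3.000 = 54.80 mg/L.

54.8 mg/L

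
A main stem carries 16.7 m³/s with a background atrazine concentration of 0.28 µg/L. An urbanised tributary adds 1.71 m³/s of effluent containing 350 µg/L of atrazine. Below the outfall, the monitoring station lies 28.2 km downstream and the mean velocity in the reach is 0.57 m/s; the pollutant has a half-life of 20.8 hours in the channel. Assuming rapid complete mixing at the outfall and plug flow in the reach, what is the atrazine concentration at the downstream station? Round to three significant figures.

Conservation of mass: C = (16.70·0.2800 + 1.710·350.0) / 18.41 = 603.2/18.41 = 32.76 µg/L.
Travel time t = 28.2·1000 / 0.57 = 49470 s = 13.74 h.
Half-life 20.8 h → k = ln 2 / 20.8 = 0.03332 h⁻¹ = 0.7998 d⁻¹.
Applying C = C₀e^(−kt): 32.76 × 0.6326 = 20.73 µg/L.

20.7 µg/L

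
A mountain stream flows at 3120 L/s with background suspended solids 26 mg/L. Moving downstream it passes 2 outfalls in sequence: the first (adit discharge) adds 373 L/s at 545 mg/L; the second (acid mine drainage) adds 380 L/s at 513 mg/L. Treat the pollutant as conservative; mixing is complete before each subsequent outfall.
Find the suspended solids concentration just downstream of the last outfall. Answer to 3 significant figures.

124 mg/L

After outfall 1: Q = 3120 + 373.0 = 3493 L/s; C = (3120·26.00 + 373.0·545.0)/3493 = 81.42 mg/L.
After outfall 2: Q = 3493 + 380.0 = 3873 L/s; C = (3493·81.42 + 380.0·513.0)/3873 = 123.8 mg/L.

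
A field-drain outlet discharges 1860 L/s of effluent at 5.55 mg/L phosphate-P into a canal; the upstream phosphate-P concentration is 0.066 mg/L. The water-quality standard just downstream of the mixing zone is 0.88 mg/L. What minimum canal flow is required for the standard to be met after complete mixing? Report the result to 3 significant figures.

Set C_mix = 0.88: (Q·0.06600 + 1860·5.550) / (Q + 1860) = 0.88
→ Q = 1860·(5.550 − 0.88)/(0.88 − 0.06600) = 10670 L/s.

10700 L/s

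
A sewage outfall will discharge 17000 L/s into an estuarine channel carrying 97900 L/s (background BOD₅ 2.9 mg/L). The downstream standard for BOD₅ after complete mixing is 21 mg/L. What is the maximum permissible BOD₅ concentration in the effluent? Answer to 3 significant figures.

125 mg/L

At the limit, (Qr·Cr + Qe·Cₑ)/(Qr + Qe) = 21:
Cₑ = (114900·21 − 97900·2.900) / 17000 = 125.2 mg/L.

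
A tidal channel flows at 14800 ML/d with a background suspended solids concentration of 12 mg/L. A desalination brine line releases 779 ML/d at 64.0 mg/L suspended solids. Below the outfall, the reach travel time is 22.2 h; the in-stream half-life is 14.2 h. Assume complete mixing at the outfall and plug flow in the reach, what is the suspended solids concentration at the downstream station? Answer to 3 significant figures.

Conservation of mass: C = (14800·12.00 + 779.0·64.00) / 15580 = 227500/15580 = 14.60 mg/L.
Half-life 14.2 h → k = ln 2 / 14.2 = 0.04881 h⁻¹ = 1.172 d⁻¹.
After decay, C = 14.60 × e^(−kt) = 14.60 × 0.3384 = 4.940 mg/L.

4.94 mg/L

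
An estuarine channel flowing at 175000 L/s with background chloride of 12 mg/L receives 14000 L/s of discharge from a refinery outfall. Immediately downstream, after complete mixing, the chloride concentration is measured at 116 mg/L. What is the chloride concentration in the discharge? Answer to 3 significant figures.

Mass balance: 175000·12.00 + 14000·Cₑ = 189000·116.0
→ Cₑ = (189000·116.0 − 175000·12.00) / 14000 = 1416 mg/L.

1420 mg/L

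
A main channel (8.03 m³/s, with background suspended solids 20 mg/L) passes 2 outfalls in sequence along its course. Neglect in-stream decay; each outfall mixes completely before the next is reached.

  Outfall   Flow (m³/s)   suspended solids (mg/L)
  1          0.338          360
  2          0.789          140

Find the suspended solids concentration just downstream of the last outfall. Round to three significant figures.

Outfall 1: combined Q = 8.368 m³/s; C = (8.030·20.00 + 0.3380·360.0)/8.368 = 33.73 mg/L.
Outfall 2: combined Q = 9.157 m³/s; C = (8.368·33.73 + 0.7890·140.0)/9.157 = 42.89 mg/L.

42.9 mg/L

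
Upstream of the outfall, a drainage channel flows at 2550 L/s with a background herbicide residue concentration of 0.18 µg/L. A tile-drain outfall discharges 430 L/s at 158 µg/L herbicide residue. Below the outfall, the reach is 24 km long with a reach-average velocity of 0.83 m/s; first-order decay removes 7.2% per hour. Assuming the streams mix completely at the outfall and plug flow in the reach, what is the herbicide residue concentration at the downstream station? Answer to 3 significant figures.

Mass balance: C = (2550·0.1800 + 430.0·158.0) / 2980 = 68400/2980 = 22.95 µg/L.
Travel time t = 24·1000 / 0.83 = 28920 s = 8.032 h.
7.2%/h lost → k = −ln(1 − 0.072) = 0.07472 h⁻¹.
Applying C = C₀e^(−kt): 22.95 × 0.5487 = 12.59 µg/L.

12.6 µg/L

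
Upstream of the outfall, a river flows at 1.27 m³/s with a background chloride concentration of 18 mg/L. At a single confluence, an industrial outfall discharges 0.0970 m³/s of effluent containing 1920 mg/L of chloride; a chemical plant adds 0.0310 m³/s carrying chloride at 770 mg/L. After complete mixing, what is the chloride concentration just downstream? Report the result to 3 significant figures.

After mixing, C = (1.270·18.00 + 0.09700·1920 + 0.03100·770.0) / 1.398 = 233.0/1.398 = 166.6 mg/L.

167 mg/L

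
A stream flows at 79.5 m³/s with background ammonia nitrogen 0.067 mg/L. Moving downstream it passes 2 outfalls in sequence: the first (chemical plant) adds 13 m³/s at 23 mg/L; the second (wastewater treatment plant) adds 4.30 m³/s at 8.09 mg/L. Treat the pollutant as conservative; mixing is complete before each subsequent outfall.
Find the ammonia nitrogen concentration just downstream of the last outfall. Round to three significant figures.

Outfall 1: combined Q = 92.50 m³/s; C = (79.50·0.06700 + 13.00·23.00)/92.50 = 3.290 mg/L.
Outfall 2: combined Q = 96.80 m³/s; C = (92.50·3.290 + 4.300·8.090)/96.80 = 3.503 mg/L.

3.50 mg/L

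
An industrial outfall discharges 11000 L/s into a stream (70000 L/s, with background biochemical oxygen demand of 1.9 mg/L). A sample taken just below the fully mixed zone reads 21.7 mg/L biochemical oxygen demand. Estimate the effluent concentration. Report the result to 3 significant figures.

Mass balance: 70000·1.900 + 11000·Cₑ = 81000·21.70
→ Cₑ = (81000·21.70 − 70000·1.900) / 11000 = 147.7 mg/L.

148 mg/L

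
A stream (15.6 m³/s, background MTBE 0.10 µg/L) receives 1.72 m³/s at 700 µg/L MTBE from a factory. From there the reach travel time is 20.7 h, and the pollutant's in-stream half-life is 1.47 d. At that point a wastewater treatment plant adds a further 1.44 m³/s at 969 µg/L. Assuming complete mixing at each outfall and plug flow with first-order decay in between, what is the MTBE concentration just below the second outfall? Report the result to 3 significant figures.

117 µg/L

Mass balance: C = (15.60·0.1000 + 1.720·700.0) / 17.32 = 1206/17.32 = 69.61 µg/L; combined flow 17.32 m³/s.
Half-life 1.47 d → k = ln 2 / 1.47 = 0.4715 d⁻¹.
After decay, C = 69.61 × e^(−kt) = 69.61 × 0.6658 = 46.35 µg/L.
Second outfall: C = (17.32·46.35 + 1.440·969.0)/18.76 = 117.2 µg/L.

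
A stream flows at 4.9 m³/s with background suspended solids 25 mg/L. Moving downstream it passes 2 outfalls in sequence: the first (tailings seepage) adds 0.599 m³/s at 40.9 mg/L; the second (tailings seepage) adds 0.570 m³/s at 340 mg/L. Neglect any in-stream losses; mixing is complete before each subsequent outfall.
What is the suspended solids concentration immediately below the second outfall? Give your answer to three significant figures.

56.2 mg/L

After outfall 1: Q = 4.900 + 0.5990 = 5.499 m³/s; C = (4.900·25.00 + 0.5990·40.90)/5.499 = 26.73 mg/L.
After outfall 2: Q = 5.499 + 0.5700 = 6.069 m³/s; C = (5.499·26.73 + 0.5700·340.0)/6.069 = 56.15 mg/L.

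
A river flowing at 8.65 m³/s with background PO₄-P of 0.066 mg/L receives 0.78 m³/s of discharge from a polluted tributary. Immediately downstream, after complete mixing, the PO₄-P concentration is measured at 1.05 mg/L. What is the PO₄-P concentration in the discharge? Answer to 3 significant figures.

Mass balance: 8.650·0.06600 + 0.7800·Cₑ = 9.430·1.050
→ Cₑ = (9.430·1.050 − 8.650·0.06600) / 0.7800 = 11.96 mg/L.

12.0 mg/L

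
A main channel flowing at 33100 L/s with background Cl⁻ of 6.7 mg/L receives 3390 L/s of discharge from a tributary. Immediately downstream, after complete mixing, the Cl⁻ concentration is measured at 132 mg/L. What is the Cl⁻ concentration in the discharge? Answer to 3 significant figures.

1360 mg/L

Mass balance: 33100·6.700 + 3390·Cₑ = 36490·132.0
→ Cₑ = (36490·132.0 − 33100·6.700) / 3390 = 1355 mg/L.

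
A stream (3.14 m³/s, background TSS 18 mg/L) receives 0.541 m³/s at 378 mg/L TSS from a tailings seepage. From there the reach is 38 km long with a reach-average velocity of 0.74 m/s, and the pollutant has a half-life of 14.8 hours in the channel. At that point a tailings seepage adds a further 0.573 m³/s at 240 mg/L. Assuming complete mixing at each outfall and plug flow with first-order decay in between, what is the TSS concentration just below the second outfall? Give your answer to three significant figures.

63.8 mg/L

Mixed concentration C = ΣQC/ΣQ = (3.140·18.00 + 0.5410·378.0) / 3.681 = 261.0/3.681 = 70.91 mg/L; combined flow 3.681 m³/s.
Travel time t = 38·1000 / 0.74 = 51350 s = 14.26 h.
Half-life 14.8 h → k = ln 2 / 14.8 = 0.04683 h⁻¹ = 1.124 d⁻¹.
Decay over the reach: 70.91·exp(−kt) = 70.91·0.5127 = 36.36 mg/L.
Second outfall: C = (3.681·36.36 + 0.5730·240.0)/4.254 = 63.79 mg/L.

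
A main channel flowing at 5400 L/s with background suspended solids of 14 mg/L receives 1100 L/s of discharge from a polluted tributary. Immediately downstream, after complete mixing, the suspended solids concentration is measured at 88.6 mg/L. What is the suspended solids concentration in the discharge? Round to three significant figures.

455 mg/L

Mass balance: 5400·14.00 + 1100·Cₑ = 6500·88.60
→ Cₑ = (6500·88.60 − 5400·14.00) / 1100 = 454.8 mg/L.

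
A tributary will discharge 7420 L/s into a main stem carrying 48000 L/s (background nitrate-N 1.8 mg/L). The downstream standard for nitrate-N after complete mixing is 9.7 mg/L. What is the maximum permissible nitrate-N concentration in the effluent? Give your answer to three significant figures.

60.8 mg/L

At the limit, (Qr·Cr + Qe·Cₑ)/(Qr + Qe) = 9.7:
Cₑ = (55420·9.7 − 48000·1.800) / 7420 = 60.81 mg/L.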